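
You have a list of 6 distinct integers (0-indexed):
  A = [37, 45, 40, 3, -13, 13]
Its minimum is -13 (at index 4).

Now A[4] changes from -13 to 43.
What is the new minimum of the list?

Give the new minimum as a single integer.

Old min = -13 (at index 4)
Change: A[4] -13 -> 43
Changed element WAS the min. Need to check: is 43 still <= all others?
  Min of remaining elements: 3
  New min = min(43, 3) = 3

Answer: 3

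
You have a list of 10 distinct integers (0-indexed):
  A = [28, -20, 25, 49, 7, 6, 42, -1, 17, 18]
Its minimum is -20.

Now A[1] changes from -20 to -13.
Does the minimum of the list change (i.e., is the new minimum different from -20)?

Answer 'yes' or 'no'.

Old min = -20
Change: A[1] -20 -> -13
Changed element was the min; new min must be rechecked.
New min = -13; changed? yes

Answer: yes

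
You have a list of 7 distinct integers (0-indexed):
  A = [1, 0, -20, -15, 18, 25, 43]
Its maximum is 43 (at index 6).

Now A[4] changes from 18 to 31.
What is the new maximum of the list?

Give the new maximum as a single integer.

Answer: 43

Derivation:
Old max = 43 (at index 6)
Change: A[4] 18 -> 31
Changed element was NOT the old max.
  New max = max(old_max, new_val) = max(43, 31) = 43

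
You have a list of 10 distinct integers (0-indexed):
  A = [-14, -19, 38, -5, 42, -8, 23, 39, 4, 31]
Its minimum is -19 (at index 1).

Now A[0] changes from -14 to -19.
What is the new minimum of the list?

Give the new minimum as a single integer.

Old min = -19 (at index 1)
Change: A[0] -14 -> -19
Changed element was NOT the old min.
  New min = min(old_min, new_val) = min(-19, -19) = -19

Answer: -19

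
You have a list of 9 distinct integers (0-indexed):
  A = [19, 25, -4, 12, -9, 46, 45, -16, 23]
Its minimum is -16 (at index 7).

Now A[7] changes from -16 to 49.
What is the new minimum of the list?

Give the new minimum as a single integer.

Answer: -9

Derivation:
Old min = -16 (at index 7)
Change: A[7] -16 -> 49
Changed element WAS the min. Need to check: is 49 still <= all others?
  Min of remaining elements: -9
  New min = min(49, -9) = -9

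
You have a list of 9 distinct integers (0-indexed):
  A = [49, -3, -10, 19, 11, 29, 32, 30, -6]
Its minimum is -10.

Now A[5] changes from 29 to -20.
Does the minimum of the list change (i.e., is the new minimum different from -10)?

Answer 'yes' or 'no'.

Old min = -10
Change: A[5] 29 -> -20
Changed element was NOT the min; min changes only if -20 < -10.
New min = -20; changed? yes

Answer: yes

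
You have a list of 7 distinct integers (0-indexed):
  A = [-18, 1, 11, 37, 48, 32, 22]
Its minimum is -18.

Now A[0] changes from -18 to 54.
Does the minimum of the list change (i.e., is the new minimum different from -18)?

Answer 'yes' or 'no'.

Answer: yes

Derivation:
Old min = -18
Change: A[0] -18 -> 54
Changed element was the min; new min must be rechecked.
New min = 1; changed? yes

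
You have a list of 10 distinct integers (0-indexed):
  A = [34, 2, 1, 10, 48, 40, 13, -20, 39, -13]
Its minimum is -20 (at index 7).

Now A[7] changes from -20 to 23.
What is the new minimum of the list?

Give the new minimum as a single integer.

Old min = -20 (at index 7)
Change: A[7] -20 -> 23
Changed element WAS the min. Need to check: is 23 still <= all others?
  Min of remaining elements: -13
  New min = min(23, -13) = -13

Answer: -13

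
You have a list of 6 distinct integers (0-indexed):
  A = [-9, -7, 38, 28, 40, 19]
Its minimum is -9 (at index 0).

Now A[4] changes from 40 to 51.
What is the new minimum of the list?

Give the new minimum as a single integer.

Answer: -9

Derivation:
Old min = -9 (at index 0)
Change: A[4] 40 -> 51
Changed element was NOT the old min.
  New min = min(old_min, new_val) = min(-9, 51) = -9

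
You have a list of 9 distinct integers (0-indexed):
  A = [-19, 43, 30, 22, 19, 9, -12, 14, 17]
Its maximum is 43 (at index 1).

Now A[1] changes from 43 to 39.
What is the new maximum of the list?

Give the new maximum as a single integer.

Old max = 43 (at index 1)
Change: A[1] 43 -> 39
Changed element WAS the max -> may need rescan.
  Max of remaining elements: 30
  New max = max(39, 30) = 39

Answer: 39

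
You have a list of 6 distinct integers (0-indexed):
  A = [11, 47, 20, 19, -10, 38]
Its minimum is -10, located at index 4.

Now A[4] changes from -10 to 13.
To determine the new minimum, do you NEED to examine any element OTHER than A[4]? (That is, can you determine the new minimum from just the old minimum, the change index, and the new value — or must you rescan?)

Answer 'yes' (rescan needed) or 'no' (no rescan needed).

Old min = -10 at index 4
Change at index 4: -10 -> 13
Index 4 WAS the min and new value 13 > old min -10. Must rescan other elements to find the new min.
Needs rescan: yes

Answer: yes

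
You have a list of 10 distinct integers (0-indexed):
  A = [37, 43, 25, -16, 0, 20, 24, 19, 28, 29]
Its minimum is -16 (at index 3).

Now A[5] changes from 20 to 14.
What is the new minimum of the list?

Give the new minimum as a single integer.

Old min = -16 (at index 3)
Change: A[5] 20 -> 14
Changed element was NOT the old min.
  New min = min(old_min, new_val) = min(-16, 14) = -16

Answer: -16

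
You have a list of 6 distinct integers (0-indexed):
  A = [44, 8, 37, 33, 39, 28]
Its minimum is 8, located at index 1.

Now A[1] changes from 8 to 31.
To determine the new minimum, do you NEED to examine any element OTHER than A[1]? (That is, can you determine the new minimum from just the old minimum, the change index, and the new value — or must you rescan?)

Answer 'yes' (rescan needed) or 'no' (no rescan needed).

Answer: yes

Derivation:
Old min = 8 at index 1
Change at index 1: 8 -> 31
Index 1 WAS the min and new value 31 > old min 8. Must rescan other elements to find the new min.
Needs rescan: yes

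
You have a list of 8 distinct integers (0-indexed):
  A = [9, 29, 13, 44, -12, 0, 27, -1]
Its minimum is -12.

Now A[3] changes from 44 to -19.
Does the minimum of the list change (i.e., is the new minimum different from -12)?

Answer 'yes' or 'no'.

Answer: yes

Derivation:
Old min = -12
Change: A[3] 44 -> -19
Changed element was NOT the min; min changes only if -19 < -12.
New min = -19; changed? yes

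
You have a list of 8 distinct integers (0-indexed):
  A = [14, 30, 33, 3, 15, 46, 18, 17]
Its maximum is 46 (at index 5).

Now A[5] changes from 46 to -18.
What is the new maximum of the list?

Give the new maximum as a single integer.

Old max = 46 (at index 5)
Change: A[5] 46 -> -18
Changed element WAS the max -> may need rescan.
  Max of remaining elements: 33
  New max = max(-18, 33) = 33

Answer: 33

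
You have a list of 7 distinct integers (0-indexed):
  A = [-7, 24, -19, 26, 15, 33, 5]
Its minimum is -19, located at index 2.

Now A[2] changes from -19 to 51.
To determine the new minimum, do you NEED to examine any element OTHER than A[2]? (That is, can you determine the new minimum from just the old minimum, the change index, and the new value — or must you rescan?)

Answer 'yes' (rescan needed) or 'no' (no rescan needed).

Answer: yes

Derivation:
Old min = -19 at index 2
Change at index 2: -19 -> 51
Index 2 WAS the min and new value 51 > old min -19. Must rescan other elements to find the new min.
Needs rescan: yes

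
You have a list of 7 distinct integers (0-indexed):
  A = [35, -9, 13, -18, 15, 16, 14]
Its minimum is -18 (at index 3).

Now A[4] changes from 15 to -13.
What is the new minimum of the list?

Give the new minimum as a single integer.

Answer: -18

Derivation:
Old min = -18 (at index 3)
Change: A[4] 15 -> -13
Changed element was NOT the old min.
  New min = min(old_min, new_val) = min(-18, -13) = -18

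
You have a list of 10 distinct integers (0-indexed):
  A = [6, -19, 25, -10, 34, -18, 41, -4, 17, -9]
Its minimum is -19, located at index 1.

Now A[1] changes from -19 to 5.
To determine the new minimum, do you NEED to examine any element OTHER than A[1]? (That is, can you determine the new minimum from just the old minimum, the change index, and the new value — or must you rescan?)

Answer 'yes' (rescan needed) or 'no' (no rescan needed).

Old min = -19 at index 1
Change at index 1: -19 -> 5
Index 1 WAS the min and new value 5 > old min -19. Must rescan other elements to find the new min.
Needs rescan: yes

Answer: yes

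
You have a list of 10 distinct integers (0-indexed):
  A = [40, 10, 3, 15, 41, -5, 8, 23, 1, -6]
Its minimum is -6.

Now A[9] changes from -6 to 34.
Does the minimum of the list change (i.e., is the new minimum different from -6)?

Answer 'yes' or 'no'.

Answer: yes

Derivation:
Old min = -6
Change: A[9] -6 -> 34
Changed element was the min; new min must be rechecked.
New min = -5; changed? yes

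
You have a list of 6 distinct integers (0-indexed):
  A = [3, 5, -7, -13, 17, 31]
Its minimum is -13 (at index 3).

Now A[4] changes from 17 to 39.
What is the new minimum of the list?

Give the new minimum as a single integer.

Old min = -13 (at index 3)
Change: A[4] 17 -> 39
Changed element was NOT the old min.
  New min = min(old_min, new_val) = min(-13, 39) = -13

Answer: -13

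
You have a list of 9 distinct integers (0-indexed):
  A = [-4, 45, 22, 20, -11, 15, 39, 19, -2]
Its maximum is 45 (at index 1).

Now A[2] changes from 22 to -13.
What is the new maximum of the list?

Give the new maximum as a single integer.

Old max = 45 (at index 1)
Change: A[2] 22 -> -13
Changed element was NOT the old max.
  New max = max(old_max, new_val) = max(45, -13) = 45

Answer: 45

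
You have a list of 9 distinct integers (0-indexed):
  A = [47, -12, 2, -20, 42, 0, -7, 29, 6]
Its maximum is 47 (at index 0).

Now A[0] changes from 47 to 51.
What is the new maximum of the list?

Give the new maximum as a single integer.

Old max = 47 (at index 0)
Change: A[0] 47 -> 51
Changed element WAS the max -> may need rescan.
  Max of remaining elements: 42
  New max = max(51, 42) = 51

Answer: 51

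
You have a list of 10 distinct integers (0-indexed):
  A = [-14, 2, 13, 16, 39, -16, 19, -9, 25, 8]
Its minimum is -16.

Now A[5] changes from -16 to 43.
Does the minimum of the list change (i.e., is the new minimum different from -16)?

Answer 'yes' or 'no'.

Old min = -16
Change: A[5] -16 -> 43
Changed element was the min; new min must be rechecked.
New min = -14; changed? yes

Answer: yes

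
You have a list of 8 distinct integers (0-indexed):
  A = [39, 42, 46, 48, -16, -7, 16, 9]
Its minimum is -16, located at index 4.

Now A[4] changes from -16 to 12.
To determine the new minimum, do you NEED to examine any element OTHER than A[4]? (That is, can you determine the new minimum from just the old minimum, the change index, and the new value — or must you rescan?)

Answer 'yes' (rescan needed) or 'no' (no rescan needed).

Answer: yes

Derivation:
Old min = -16 at index 4
Change at index 4: -16 -> 12
Index 4 WAS the min and new value 12 > old min -16. Must rescan other elements to find the new min.
Needs rescan: yes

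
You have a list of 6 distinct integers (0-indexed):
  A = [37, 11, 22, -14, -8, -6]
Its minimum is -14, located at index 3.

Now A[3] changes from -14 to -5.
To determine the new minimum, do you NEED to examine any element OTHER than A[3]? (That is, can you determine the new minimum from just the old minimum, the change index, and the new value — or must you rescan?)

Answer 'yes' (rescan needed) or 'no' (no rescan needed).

Answer: yes

Derivation:
Old min = -14 at index 3
Change at index 3: -14 -> -5
Index 3 WAS the min and new value -5 > old min -14. Must rescan other elements to find the new min.
Needs rescan: yes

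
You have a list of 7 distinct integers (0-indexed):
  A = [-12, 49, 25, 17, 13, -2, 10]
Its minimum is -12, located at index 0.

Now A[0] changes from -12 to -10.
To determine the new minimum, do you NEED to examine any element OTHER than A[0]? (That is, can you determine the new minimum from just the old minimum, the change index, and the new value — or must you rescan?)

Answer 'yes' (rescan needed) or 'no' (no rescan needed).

Answer: yes

Derivation:
Old min = -12 at index 0
Change at index 0: -12 -> -10
Index 0 WAS the min and new value -10 > old min -12. Must rescan other elements to find the new min.
Needs rescan: yes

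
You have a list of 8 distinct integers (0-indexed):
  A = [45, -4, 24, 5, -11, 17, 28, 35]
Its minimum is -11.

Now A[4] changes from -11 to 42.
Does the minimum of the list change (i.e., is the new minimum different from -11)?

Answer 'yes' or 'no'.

Answer: yes

Derivation:
Old min = -11
Change: A[4] -11 -> 42
Changed element was the min; new min must be rechecked.
New min = -4; changed? yes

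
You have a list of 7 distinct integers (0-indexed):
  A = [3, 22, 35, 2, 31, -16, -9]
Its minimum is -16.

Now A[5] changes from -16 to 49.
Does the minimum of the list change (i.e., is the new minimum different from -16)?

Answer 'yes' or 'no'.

Old min = -16
Change: A[5] -16 -> 49
Changed element was the min; new min must be rechecked.
New min = -9; changed? yes

Answer: yes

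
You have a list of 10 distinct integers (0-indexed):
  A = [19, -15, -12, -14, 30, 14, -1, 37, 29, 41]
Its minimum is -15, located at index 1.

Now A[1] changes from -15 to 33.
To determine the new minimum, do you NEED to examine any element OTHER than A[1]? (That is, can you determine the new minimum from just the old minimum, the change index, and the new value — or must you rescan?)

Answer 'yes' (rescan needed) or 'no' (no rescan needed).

Old min = -15 at index 1
Change at index 1: -15 -> 33
Index 1 WAS the min and new value 33 > old min -15. Must rescan other elements to find the new min.
Needs rescan: yes

Answer: yes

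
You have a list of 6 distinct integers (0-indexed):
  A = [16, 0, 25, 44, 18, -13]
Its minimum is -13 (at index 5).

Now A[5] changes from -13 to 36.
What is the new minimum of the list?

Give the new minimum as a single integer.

Old min = -13 (at index 5)
Change: A[5] -13 -> 36
Changed element WAS the min. Need to check: is 36 still <= all others?
  Min of remaining elements: 0
  New min = min(36, 0) = 0

Answer: 0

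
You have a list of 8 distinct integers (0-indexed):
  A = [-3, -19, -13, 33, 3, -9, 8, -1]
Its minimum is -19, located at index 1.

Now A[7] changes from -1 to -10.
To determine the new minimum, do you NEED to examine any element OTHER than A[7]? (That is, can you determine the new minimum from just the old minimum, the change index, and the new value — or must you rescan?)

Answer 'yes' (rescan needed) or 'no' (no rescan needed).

Old min = -19 at index 1
Change at index 7: -1 -> -10
Index 7 was NOT the min. New min = min(-19, -10). No rescan of other elements needed.
Needs rescan: no

Answer: no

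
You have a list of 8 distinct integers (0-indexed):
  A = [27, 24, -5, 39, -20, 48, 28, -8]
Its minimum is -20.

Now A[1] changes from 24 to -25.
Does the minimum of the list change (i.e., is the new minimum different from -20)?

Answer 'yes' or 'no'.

Answer: yes

Derivation:
Old min = -20
Change: A[1] 24 -> -25
Changed element was NOT the min; min changes only if -25 < -20.
New min = -25; changed? yes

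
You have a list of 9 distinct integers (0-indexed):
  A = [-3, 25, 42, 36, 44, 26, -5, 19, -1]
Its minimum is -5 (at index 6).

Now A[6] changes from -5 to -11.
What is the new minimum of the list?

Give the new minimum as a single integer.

Answer: -11

Derivation:
Old min = -5 (at index 6)
Change: A[6] -5 -> -11
Changed element WAS the min. Need to check: is -11 still <= all others?
  Min of remaining elements: -3
  New min = min(-11, -3) = -11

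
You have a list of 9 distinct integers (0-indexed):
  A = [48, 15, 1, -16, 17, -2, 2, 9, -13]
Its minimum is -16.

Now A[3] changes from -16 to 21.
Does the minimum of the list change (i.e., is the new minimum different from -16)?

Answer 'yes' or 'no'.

Answer: yes

Derivation:
Old min = -16
Change: A[3] -16 -> 21
Changed element was the min; new min must be rechecked.
New min = -13; changed? yes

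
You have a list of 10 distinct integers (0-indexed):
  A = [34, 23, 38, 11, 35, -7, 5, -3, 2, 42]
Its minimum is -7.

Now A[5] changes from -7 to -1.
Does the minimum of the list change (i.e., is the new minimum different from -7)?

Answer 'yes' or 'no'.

Old min = -7
Change: A[5] -7 -> -1
Changed element was the min; new min must be rechecked.
New min = -3; changed? yes

Answer: yes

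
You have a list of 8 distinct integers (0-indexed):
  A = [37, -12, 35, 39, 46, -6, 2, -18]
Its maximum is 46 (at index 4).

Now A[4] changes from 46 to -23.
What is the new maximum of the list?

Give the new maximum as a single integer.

Answer: 39

Derivation:
Old max = 46 (at index 4)
Change: A[4] 46 -> -23
Changed element WAS the max -> may need rescan.
  Max of remaining elements: 39
  New max = max(-23, 39) = 39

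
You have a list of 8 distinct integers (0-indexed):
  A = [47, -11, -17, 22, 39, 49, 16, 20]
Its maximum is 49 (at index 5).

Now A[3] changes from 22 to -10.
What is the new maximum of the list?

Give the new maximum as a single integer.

Answer: 49

Derivation:
Old max = 49 (at index 5)
Change: A[3] 22 -> -10
Changed element was NOT the old max.
  New max = max(old_max, new_val) = max(49, -10) = 49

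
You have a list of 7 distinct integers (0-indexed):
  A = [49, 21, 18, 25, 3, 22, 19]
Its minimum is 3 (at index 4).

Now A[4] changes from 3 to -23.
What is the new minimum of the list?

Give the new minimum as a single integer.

Old min = 3 (at index 4)
Change: A[4] 3 -> -23
Changed element WAS the min. Need to check: is -23 still <= all others?
  Min of remaining elements: 18
  New min = min(-23, 18) = -23

Answer: -23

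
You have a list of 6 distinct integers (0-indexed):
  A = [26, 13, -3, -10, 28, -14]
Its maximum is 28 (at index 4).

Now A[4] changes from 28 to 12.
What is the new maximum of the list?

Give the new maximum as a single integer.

Answer: 26

Derivation:
Old max = 28 (at index 4)
Change: A[4] 28 -> 12
Changed element WAS the max -> may need rescan.
  Max of remaining elements: 26
  New max = max(12, 26) = 26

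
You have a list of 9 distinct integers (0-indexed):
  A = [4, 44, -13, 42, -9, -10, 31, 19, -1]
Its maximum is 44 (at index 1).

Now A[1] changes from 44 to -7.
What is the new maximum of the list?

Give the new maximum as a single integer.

Answer: 42

Derivation:
Old max = 44 (at index 1)
Change: A[1] 44 -> -7
Changed element WAS the max -> may need rescan.
  Max of remaining elements: 42
  New max = max(-7, 42) = 42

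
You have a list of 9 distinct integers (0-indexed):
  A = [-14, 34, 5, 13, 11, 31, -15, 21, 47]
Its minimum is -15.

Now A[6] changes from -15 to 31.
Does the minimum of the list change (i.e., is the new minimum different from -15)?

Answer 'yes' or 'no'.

Answer: yes

Derivation:
Old min = -15
Change: A[6] -15 -> 31
Changed element was the min; new min must be rechecked.
New min = -14; changed? yes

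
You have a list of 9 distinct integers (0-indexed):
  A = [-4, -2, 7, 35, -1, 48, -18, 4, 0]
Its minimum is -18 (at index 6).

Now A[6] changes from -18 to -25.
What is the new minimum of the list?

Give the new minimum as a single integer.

Old min = -18 (at index 6)
Change: A[6] -18 -> -25
Changed element WAS the min. Need to check: is -25 still <= all others?
  Min of remaining elements: -4
  New min = min(-25, -4) = -25

Answer: -25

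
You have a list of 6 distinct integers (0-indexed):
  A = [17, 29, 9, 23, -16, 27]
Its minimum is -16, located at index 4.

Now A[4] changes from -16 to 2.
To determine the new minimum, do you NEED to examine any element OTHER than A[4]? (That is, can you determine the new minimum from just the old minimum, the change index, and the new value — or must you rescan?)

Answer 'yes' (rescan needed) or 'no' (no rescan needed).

Answer: yes

Derivation:
Old min = -16 at index 4
Change at index 4: -16 -> 2
Index 4 WAS the min and new value 2 > old min -16. Must rescan other elements to find the new min.
Needs rescan: yes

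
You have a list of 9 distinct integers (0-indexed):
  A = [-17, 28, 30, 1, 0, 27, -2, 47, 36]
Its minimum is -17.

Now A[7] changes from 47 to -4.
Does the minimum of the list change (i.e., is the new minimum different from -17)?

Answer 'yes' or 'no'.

Old min = -17
Change: A[7] 47 -> -4
Changed element was NOT the min; min changes only if -4 < -17.
New min = -17; changed? no

Answer: no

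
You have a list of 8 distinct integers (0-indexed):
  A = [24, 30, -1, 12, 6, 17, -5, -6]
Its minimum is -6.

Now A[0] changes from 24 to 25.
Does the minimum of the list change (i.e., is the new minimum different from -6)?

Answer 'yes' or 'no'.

Old min = -6
Change: A[0] 24 -> 25
Changed element was NOT the min; min changes only if 25 < -6.
New min = -6; changed? no

Answer: no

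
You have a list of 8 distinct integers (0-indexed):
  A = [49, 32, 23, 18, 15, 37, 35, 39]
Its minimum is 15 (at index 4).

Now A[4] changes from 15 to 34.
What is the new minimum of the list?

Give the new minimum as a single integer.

Old min = 15 (at index 4)
Change: A[4] 15 -> 34
Changed element WAS the min. Need to check: is 34 still <= all others?
  Min of remaining elements: 18
  New min = min(34, 18) = 18

Answer: 18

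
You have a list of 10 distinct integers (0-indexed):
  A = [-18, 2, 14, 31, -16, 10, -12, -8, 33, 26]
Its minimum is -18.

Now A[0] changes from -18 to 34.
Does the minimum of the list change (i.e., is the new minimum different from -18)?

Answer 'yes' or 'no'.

Answer: yes

Derivation:
Old min = -18
Change: A[0] -18 -> 34
Changed element was the min; new min must be rechecked.
New min = -16; changed? yes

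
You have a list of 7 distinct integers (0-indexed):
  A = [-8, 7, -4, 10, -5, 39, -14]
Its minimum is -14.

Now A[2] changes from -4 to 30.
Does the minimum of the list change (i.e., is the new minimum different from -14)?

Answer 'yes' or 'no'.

Answer: no

Derivation:
Old min = -14
Change: A[2] -4 -> 30
Changed element was NOT the min; min changes only if 30 < -14.
New min = -14; changed? no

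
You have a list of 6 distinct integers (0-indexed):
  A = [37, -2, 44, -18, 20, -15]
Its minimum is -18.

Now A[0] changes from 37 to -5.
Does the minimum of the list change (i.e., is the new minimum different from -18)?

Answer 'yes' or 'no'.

Old min = -18
Change: A[0] 37 -> -5
Changed element was NOT the min; min changes only if -5 < -18.
New min = -18; changed? no

Answer: no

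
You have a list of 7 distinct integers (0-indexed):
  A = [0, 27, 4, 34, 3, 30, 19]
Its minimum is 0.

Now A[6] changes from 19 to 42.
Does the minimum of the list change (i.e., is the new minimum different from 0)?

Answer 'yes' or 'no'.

Old min = 0
Change: A[6] 19 -> 42
Changed element was NOT the min; min changes only if 42 < 0.
New min = 0; changed? no

Answer: no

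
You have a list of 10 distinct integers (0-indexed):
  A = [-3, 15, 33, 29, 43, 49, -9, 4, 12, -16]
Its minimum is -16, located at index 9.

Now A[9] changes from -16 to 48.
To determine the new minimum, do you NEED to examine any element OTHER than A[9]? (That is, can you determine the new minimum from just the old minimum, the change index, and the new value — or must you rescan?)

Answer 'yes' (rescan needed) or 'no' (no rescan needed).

Answer: yes

Derivation:
Old min = -16 at index 9
Change at index 9: -16 -> 48
Index 9 WAS the min and new value 48 > old min -16. Must rescan other elements to find the new min.
Needs rescan: yes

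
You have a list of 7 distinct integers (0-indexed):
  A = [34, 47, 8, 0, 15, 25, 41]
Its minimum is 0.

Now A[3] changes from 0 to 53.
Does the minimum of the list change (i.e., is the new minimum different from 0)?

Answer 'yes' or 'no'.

Old min = 0
Change: A[3] 0 -> 53
Changed element was the min; new min must be rechecked.
New min = 8; changed? yes

Answer: yes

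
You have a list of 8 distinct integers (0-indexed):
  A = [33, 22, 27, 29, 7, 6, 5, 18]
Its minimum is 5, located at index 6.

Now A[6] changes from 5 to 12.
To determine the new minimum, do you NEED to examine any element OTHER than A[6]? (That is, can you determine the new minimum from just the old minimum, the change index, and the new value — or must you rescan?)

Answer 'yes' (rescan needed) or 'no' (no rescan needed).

Old min = 5 at index 6
Change at index 6: 5 -> 12
Index 6 WAS the min and new value 12 > old min 5. Must rescan other elements to find the new min.
Needs rescan: yes

Answer: yes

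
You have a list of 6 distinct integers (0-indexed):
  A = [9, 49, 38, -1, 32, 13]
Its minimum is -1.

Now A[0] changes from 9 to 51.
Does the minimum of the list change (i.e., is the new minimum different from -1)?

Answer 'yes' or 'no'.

Answer: no

Derivation:
Old min = -1
Change: A[0] 9 -> 51
Changed element was NOT the min; min changes only if 51 < -1.
New min = -1; changed? no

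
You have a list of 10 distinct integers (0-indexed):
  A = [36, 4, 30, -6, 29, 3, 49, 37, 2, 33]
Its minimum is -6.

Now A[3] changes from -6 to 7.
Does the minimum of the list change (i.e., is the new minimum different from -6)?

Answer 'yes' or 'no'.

Old min = -6
Change: A[3] -6 -> 7
Changed element was the min; new min must be rechecked.
New min = 2; changed? yes

Answer: yes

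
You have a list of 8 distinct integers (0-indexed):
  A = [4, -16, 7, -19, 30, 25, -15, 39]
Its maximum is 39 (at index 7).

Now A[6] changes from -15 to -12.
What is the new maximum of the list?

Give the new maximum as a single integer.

Old max = 39 (at index 7)
Change: A[6] -15 -> -12
Changed element was NOT the old max.
  New max = max(old_max, new_val) = max(39, -12) = 39

Answer: 39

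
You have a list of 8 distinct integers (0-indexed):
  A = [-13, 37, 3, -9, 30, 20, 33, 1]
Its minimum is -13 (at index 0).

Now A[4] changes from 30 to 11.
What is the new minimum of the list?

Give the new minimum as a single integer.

Answer: -13

Derivation:
Old min = -13 (at index 0)
Change: A[4] 30 -> 11
Changed element was NOT the old min.
  New min = min(old_min, new_val) = min(-13, 11) = -13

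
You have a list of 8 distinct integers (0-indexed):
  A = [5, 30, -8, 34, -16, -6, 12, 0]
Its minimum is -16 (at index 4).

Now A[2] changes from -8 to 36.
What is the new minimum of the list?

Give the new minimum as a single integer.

Old min = -16 (at index 4)
Change: A[2] -8 -> 36
Changed element was NOT the old min.
  New min = min(old_min, new_val) = min(-16, 36) = -16

Answer: -16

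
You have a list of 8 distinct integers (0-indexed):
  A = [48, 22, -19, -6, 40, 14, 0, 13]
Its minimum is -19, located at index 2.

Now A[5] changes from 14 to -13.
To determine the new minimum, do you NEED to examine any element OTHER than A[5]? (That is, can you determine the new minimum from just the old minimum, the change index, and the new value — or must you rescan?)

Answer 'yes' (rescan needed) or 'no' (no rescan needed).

Answer: no

Derivation:
Old min = -19 at index 2
Change at index 5: 14 -> -13
Index 5 was NOT the min. New min = min(-19, -13). No rescan of other elements needed.
Needs rescan: no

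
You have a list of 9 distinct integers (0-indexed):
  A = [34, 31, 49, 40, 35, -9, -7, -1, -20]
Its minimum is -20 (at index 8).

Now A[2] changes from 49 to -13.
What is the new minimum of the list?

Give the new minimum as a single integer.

Answer: -20

Derivation:
Old min = -20 (at index 8)
Change: A[2] 49 -> -13
Changed element was NOT the old min.
  New min = min(old_min, new_val) = min(-20, -13) = -20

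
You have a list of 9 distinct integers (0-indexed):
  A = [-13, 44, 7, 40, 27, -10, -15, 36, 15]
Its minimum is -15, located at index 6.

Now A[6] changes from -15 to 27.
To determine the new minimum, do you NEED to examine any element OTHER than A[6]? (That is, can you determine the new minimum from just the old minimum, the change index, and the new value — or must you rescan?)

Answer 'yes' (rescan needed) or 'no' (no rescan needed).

Answer: yes

Derivation:
Old min = -15 at index 6
Change at index 6: -15 -> 27
Index 6 WAS the min and new value 27 > old min -15. Must rescan other elements to find the new min.
Needs rescan: yes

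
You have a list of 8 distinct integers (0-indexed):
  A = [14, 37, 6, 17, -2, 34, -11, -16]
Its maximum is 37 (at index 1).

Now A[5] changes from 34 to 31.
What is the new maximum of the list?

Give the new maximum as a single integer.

Answer: 37

Derivation:
Old max = 37 (at index 1)
Change: A[5] 34 -> 31
Changed element was NOT the old max.
  New max = max(old_max, new_val) = max(37, 31) = 37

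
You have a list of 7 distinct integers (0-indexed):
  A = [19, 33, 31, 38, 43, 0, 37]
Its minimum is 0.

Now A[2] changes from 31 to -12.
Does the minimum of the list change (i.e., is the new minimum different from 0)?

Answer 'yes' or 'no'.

Answer: yes

Derivation:
Old min = 0
Change: A[2] 31 -> -12
Changed element was NOT the min; min changes only if -12 < 0.
New min = -12; changed? yes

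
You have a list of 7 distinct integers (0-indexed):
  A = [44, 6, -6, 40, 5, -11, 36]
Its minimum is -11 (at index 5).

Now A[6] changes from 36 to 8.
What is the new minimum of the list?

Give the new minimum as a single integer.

Answer: -11

Derivation:
Old min = -11 (at index 5)
Change: A[6] 36 -> 8
Changed element was NOT the old min.
  New min = min(old_min, new_val) = min(-11, 8) = -11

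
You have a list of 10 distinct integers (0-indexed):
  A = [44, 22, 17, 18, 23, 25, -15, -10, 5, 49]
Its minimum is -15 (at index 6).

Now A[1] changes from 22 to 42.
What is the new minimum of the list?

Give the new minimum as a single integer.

Old min = -15 (at index 6)
Change: A[1] 22 -> 42
Changed element was NOT the old min.
  New min = min(old_min, new_val) = min(-15, 42) = -15

Answer: -15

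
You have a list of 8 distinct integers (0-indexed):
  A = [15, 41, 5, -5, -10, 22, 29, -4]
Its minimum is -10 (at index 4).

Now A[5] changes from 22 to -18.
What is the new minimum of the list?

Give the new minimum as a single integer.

Answer: -18

Derivation:
Old min = -10 (at index 4)
Change: A[5] 22 -> -18
Changed element was NOT the old min.
  New min = min(old_min, new_val) = min(-10, -18) = -18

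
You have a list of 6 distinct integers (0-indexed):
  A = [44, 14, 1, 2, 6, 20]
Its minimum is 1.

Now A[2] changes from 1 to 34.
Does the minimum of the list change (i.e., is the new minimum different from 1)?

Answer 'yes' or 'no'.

Old min = 1
Change: A[2] 1 -> 34
Changed element was the min; new min must be rechecked.
New min = 2; changed? yes

Answer: yes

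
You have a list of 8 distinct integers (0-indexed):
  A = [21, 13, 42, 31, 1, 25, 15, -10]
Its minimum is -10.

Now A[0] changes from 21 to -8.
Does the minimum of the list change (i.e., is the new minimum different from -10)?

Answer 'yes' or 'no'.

Answer: no

Derivation:
Old min = -10
Change: A[0] 21 -> -8
Changed element was NOT the min; min changes only if -8 < -10.
New min = -10; changed? no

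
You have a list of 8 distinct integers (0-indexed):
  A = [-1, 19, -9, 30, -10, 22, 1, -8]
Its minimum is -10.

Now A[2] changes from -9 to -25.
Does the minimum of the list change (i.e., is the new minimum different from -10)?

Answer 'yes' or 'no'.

Answer: yes

Derivation:
Old min = -10
Change: A[2] -9 -> -25
Changed element was NOT the min; min changes only if -25 < -10.
New min = -25; changed? yes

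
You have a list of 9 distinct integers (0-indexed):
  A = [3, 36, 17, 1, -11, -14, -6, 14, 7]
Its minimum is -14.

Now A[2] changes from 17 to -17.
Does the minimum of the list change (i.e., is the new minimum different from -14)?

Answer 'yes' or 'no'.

Answer: yes

Derivation:
Old min = -14
Change: A[2] 17 -> -17
Changed element was NOT the min; min changes only if -17 < -14.
New min = -17; changed? yes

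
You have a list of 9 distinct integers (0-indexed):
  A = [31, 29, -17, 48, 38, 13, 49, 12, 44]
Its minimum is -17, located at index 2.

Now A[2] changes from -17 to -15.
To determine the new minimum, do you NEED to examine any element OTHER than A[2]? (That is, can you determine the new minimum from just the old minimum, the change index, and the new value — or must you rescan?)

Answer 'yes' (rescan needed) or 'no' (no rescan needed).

Answer: yes

Derivation:
Old min = -17 at index 2
Change at index 2: -17 -> -15
Index 2 WAS the min and new value -15 > old min -17. Must rescan other elements to find the new min.
Needs rescan: yes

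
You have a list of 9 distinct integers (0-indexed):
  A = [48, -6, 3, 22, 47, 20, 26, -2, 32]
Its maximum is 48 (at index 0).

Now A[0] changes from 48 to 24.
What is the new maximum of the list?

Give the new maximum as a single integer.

Old max = 48 (at index 0)
Change: A[0] 48 -> 24
Changed element WAS the max -> may need rescan.
  Max of remaining elements: 47
  New max = max(24, 47) = 47

Answer: 47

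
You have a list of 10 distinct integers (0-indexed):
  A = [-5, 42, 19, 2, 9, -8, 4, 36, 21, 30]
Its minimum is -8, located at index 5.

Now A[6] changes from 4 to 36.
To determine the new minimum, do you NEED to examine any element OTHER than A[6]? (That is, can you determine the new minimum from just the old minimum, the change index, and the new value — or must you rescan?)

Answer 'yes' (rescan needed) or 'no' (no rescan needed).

Old min = -8 at index 5
Change at index 6: 4 -> 36
Index 6 was NOT the min. New min = min(-8, 36). No rescan of other elements needed.
Needs rescan: no

Answer: no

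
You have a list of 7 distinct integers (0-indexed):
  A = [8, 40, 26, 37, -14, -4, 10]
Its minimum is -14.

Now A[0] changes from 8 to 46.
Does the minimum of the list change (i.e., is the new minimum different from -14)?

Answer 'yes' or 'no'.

Old min = -14
Change: A[0] 8 -> 46
Changed element was NOT the min; min changes only if 46 < -14.
New min = -14; changed? no

Answer: no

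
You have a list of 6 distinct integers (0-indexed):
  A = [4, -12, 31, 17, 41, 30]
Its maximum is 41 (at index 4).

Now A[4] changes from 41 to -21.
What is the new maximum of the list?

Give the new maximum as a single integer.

Old max = 41 (at index 4)
Change: A[4] 41 -> -21
Changed element WAS the max -> may need rescan.
  Max of remaining elements: 31
  New max = max(-21, 31) = 31

Answer: 31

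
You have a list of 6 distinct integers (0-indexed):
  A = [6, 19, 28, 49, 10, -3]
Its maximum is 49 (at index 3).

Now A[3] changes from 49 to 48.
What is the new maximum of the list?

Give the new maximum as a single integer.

Answer: 48

Derivation:
Old max = 49 (at index 3)
Change: A[3] 49 -> 48
Changed element WAS the max -> may need rescan.
  Max of remaining elements: 28
  New max = max(48, 28) = 48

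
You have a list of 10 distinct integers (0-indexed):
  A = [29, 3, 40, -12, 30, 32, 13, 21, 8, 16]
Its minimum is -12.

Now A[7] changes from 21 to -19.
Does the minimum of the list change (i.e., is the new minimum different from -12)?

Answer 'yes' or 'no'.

Answer: yes

Derivation:
Old min = -12
Change: A[7] 21 -> -19
Changed element was NOT the min; min changes only if -19 < -12.
New min = -19; changed? yes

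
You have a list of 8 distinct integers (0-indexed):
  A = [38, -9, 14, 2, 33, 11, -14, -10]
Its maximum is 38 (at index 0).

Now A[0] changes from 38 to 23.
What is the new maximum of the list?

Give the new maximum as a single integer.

Old max = 38 (at index 0)
Change: A[0] 38 -> 23
Changed element WAS the max -> may need rescan.
  Max of remaining elements: 33
  New max = max(23, 33) = 33

Answer: 33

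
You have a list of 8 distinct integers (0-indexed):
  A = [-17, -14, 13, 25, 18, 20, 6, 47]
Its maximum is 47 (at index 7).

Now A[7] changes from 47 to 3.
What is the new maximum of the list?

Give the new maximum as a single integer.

Old max = 47 (at index 7)
Change: A[7] 47 -> 3
Changed element WAS the max -> may need rescan.
  Max of remaining elements: 25
  New max = max(3, 25) = 25

Answer: 25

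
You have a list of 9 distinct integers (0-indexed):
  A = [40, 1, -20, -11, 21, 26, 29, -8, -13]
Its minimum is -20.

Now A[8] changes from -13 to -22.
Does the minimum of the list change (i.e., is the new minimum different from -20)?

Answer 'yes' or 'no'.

Answer: yes

Derivation:
Old min = -20
Change: A[8] -13 -> -22
Changed element was NOT the min; min changes only if -22 < -20.
New min = -22; changed? yes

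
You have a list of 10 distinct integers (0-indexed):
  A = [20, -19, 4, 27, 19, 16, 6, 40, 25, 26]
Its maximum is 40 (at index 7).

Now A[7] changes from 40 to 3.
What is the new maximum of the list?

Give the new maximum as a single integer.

Answer: 27

Derivation:
Old max = 40 (at index 7)
Change: A[7] 40 -> 3
Changed element WAS the max -> may need rescan.
  Max of remaining elements: 27
  New max = max(3, 27) = 27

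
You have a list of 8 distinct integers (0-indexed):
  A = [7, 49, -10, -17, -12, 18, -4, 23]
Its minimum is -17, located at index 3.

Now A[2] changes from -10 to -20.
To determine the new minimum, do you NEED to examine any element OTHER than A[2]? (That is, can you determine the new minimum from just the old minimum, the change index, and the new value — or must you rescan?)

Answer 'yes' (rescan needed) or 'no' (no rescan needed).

Old min = -17 at index 3
Change at index 2: -10 -> -20
Index 2 was NOT the min. New min = min(-17, -20). No rescan of other elements needed.
Needs rescan: no

Answer: no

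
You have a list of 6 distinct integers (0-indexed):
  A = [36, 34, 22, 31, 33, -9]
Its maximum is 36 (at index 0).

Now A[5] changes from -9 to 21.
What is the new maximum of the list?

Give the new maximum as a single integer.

Old max = 36 (at index 0)
Change: A[5] -9 -> 21
Changed element was NOT the old max.
  New max = max(old_max, new_val) = max(36, 21) = 36

Answer: 36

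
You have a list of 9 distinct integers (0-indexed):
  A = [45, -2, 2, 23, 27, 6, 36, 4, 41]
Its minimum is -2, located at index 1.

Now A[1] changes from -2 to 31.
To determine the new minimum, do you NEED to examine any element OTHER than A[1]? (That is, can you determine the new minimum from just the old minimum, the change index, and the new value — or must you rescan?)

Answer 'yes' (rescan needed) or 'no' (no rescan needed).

Answer: yes

Derivation:
Old min = -2 at index 1
Change at index 1: -2 -> 31
Index 1 WAS the min and new value 31 > old min -2. Must rescan other elements to find the new min.
Needs rescan: yes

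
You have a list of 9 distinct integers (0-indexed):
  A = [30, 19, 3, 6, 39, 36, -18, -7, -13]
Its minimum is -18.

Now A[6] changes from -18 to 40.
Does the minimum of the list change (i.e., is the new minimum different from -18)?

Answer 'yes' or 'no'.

Old min = -18
Change: A[6] -18 -> 40
Changed element was the min; new min must be rechecked.
New min = -13; changed? yes

Answer: yes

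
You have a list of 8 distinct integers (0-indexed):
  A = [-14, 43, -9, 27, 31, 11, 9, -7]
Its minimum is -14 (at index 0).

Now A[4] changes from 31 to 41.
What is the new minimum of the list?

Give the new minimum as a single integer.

Old min = -14 (at index 0)
Change: A[4] 31 -> 41
Changed element was NOT the old min.
  New min = min(old_min, new_val) = min(-14, 41) = -14

Answer: -14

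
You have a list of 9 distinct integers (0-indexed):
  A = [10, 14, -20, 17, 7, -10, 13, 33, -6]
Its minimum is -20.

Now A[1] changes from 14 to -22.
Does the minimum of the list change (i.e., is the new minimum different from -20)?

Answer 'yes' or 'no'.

Old min = -20
Change: A[1] 14 -> -22
Changed element was NOT the min; min changes only if -22 < -20.
New min = -22; changed? yes

Answer: yes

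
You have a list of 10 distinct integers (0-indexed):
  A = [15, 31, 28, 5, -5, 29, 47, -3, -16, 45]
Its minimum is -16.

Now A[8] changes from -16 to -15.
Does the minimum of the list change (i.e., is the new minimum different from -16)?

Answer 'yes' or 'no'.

Old min = -16
Change: A[8] -16 -> -15
Changed element was the min; new min must be rechecked.
New min = -15; changed? yes

Answer: yes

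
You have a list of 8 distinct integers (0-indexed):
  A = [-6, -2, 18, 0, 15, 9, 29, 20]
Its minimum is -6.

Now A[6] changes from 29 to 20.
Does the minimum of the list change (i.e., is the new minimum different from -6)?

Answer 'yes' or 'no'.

Old min = -6
Change: A[6] 29 -> 20
Changed element was NOT the min; min changes only if 20 < -6.
New min = -6; changed? no

Answer: no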